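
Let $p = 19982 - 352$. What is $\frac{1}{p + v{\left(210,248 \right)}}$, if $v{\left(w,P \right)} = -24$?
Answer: $\frac{1}{19606} \approx 5.1005 \cdot 10^{-5}$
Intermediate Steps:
$p = 19630$
$\frac{1}{p + v{\left(210,248 \right)}} = \frac{1}{19630 - 24} = \frac{1}{19606}$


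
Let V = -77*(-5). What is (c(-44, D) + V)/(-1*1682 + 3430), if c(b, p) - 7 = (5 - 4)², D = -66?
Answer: 393/1748 ≈ 0.22483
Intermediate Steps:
V = 385
c(b, p) = 8 (c(b, p) = 7 + (5 - 4)² = 7 + 1² = 7 + 1 = 8)
(c(-44, D) + V)/(-1*1682 + 3430) = (8 + 385)/(-1*1682 + 3430) = 393/(-1682 + 3430) = 393/1748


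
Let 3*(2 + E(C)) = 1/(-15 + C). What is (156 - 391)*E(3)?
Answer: 17155/36 ≈ 476.53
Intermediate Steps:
E(C) = -2 + 1/(3*(-15 + C))
(156 - 391)*E(3) = (156 - 391)*((91 - 6*3)/(3*(-15 + 3))) = -235*(91 - 18)/(3*(-12)) = -235*(-1)*73/(3*12) = -235*(-73/36) = 17155/36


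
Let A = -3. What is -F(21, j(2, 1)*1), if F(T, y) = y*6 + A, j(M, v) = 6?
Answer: -33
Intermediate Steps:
F(T, y) = -3 + 6*y (F(T, y) = y*6 - 3 = 6*y - 3 = -3 + 6*y)
-F(21, j(2, 1)*1) = -(-3 + 6*(6*1)) = -(-3 + 6*6) = -(-3 + 36) = -1*33 = -33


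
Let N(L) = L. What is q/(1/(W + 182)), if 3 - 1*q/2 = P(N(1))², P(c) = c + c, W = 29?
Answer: -422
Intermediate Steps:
P(c) = 2*c
q = -2 (q = 6 - 2*(2*1)² = 6 - 2*2² = 6 - 2*4 = 6 - 8 = -2)
q/(1/(W + 182)) = -2/(1/(29 + 182)) = -2/(1/211) = -2/1/211 = -2*211 = -422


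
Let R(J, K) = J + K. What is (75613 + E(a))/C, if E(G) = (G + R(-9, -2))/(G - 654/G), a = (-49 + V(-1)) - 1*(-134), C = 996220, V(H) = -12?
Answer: 353495301/4657328500 ≈ 0.075901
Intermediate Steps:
a = 73 (a = (-49 - 12) - 1*(-134) = -61 + 134 = 73)
E(G) = (-11 + G)/(G - 654/G) (E(G) = (G + (-9 - 2))/(G - 654/G) = (G - 11)/(G - 654/G) = (-11 + G)/(G - 654/G))
(75613 + E(a))/C = (75613 + 73*(-11 + 73)/(-654 + 73²))/996220 = (75613 + 73*62/(-654 + 5329))*(1/996220) = (75613 + 73*62/4675)*(1/996220) = (75613 + 73*(1/4675)*62)*(1/996220) = (75613 + 4526/4675)*(1/996220) = (353495301/4675)*(1/996220) = 353495301/4657328500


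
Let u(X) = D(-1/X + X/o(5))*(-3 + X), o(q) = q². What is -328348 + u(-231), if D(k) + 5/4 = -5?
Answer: -653771/2 ≈ -3.2689e+5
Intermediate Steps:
D(k) = -25/4 (D(k) = -5/4 - 5 = -25/4)
u(X) = 75/4 - 25*X/4 (u(X) = -25*(-3 + X)/4 = 75/4 - 25*X/4)
-328348 + u(-231) = -328348 + (75/4 - 25/4*(-231)) = -328348 + (75/4 + 5775/4) = -328348 + 2925/2 = -653771/2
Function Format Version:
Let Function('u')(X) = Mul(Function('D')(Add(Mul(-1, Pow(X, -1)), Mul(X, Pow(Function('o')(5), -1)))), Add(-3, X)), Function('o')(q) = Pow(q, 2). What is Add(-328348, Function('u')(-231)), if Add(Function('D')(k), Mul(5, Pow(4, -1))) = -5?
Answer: Rational(-653771, 2) ≈ -3.2689e+5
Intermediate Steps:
Function('D')(k) = Rational(-25, 4) (Function('D')(k) = Add(Rational(-5, 4), -5) = Rational(-25, 4))
Function('u')(X) = Add(Rational(75, 4), Mul(Rational(-25, 4), X)) (Function('u')(X) = Mul(Rational(-25, 4), Add(-3, X)) = Add(Rational(75, 4), Mul(Rational(-25, 4), X)))
Add(-328348, Function('u')(-231)) = Add(-328348, Add(Rational(75, 4), Mul(Rational(-25, 4), -231))) = Add(-328348, Add(Rational(75, 4), Rational(5775, 4))) = Add(-328348, Rational(2925, 2)) = Rational(-653771, 2)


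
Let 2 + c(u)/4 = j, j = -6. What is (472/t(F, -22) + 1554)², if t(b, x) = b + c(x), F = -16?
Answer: 85840225/36 ≈ 2.3845e+6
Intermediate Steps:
c(u) = -32 (c(u) = -8 + 4*(-6) = -8 - 24 = -32)
t(b, x) = -32 + b (t(b, x) = b - 32 = -32 + b)
(472/t(F, -22) + 1554)² = (472/(-32 - 16) + 1554)² = (472/(-48) + 1554)² = (472*(-1/48) + 1554)² = (-59/6 + 1554)² = (9265/6)² = 85840225/36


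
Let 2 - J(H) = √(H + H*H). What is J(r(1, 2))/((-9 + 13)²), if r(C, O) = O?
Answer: ⅛ - √6/16 ≈ -0.028093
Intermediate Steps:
J(H) = 2 - √(H + H²) (J(H) = 2 - √(H + H*H) = 2 - √(H + H²))
J(r(1, 2))/((-9 + 13)²) = (2 - √(2*(1 + 2)))/((-9 + 13)²) = (2 - √(2*3))/(4²) = (2 - √6)/16 = (2 - √6)*(1/16) = ⅛ - √6/16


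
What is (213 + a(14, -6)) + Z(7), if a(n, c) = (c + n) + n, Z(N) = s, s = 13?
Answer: 248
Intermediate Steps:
Z(N) = 13
a(n, c) = c + 2*n
(213 + a(14, -6)) + Z(7) = (213 + (-6 + 2*14)) + 13 = (213 + (-6 + 28)) + 13 = (213 + 22) + 13 = 235 + 13 = 248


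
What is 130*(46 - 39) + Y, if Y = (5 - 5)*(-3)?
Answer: 910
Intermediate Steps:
Y = 0 (Y = 0*(-3) = 0)
130*(46 - 39) + Y = 130*(46 - 39) + 0 = 130*7 + 0 = 910 + 0 = 910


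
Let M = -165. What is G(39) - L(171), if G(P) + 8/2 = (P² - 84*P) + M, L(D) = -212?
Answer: -1712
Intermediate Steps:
G(P) = -169 + P² - 84*P (G(P) = -4 + ((P² - 84*P) - 165) = -4 + (-165 + P² - 84*P) = -169 + P² - 84*P)
G(39) - L(171) = (-169 + 39² - 84*39) - 1*(-212) = (-169 + 1521 - 3276) + 212 = -1924 + 212 = -1712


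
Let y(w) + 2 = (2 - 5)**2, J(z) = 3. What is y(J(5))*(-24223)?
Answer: -169561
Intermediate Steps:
y(w) = 7 (y(w) = -2 + (2 - 5)**2 = -2 + (-3)**2 = -2 + 9 = 7)
y(J(5))*(-24223) = 7*(-24223) = -169561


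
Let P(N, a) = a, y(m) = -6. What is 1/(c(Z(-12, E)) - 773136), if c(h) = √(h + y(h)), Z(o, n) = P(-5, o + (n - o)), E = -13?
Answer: -773136/597739274515 - I*√19/597739274515 ≈ -1.2934e-6 - 7.2923e-12*I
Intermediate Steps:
Z(o, n) = n (Z(o, n) = o + (n - o) = n)
c(h) = √(-6 + h) (c(h) = √(h - 6) = √(-6 + h))
1/(c(Z(-12, E)) - 773136) = 1/(√(-6 - 13) - 773136) = 1/(√(-19) - 773136) = 1/(I*√19 - 773136) = 1/(-773136 + I*√19)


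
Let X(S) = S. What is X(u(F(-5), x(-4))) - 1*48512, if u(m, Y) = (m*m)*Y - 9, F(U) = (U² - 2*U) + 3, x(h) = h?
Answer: -54297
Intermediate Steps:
F(U) = 3 + U² - 2*U
u(m, Y) = -9 + Y*m² (u(m, Y) = m²*Y - 9 = Y*m² - 9 = -9 + Y*m²)
X(u(F(-5), x(-4))) - 1*48512 = (-9 - 4*(3 + (-5)² - 2*(-5))²) - 1*48512 = (-9 - 4*(3 + 25 + 10)²) - 48512 = (-9 - 4*38²) - 48512 = (-9 - 4*1444) - 48512 = (-9 - 5776) - 48512 = -5785 - 48512 = -54297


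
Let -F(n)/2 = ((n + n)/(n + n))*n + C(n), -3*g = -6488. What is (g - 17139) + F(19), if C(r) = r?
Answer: -45157/3 ≈ -15052.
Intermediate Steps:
g = 6488/3 (g = -1/3*(-6488) = 6488/3 ≈ 2162.7)
F(n) = -4*n (F(n) = -2*(((n + n)/(n + n))*n + n) = -2*(((2*n)/((2*n)))*n + n) = -2*(((2*n)*(1/(2*n)))*n + n) = -2*(1*n + n) = -2*(n + n) = -4*n)
(g - 17139) + F(19) = (6488/3 - 17139) - 4*19 = -44929/3 - 76 = -45157/3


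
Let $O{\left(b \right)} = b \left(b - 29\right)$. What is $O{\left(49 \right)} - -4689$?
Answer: $5669$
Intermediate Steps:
$O{\left(b \right)} = b \left(-29 + b\right)$
$O{\left(49 \right)} - -4689 = 49 \left(-29 + 49\right) - -4689 = 49 \cdot 20 + 4689 = 980 + 4689 = 5669$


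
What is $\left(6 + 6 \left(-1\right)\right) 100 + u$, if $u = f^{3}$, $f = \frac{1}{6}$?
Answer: $\frac{1}{216} \approx 0.0046296$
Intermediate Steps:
$f = \frac{1}{6} \approx 0.16667$
$u = \frac{1}{216}$ ($u = \left(\frac{1}{6}\right)^{3} = \frac{1}{216} \approx 0.0046296$)
$\left(6 + 6 \left(-1\right)\right) 100 + u = \left(6 + 6 \left(-1\right)\right) 100 + \frac{1}{216} = \left(6 - 6\right) 100 + \frac{1}{216} = 0 \cdot 100 + \frac{1}{216} = 0 + \frac{1}{216} = \frac{1}{216}$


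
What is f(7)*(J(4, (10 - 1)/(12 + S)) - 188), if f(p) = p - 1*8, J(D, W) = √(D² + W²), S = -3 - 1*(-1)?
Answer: 1839/10 ≈ 183.90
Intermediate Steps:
S = -2 (S = -3 + 1 = -2)
f(p) = -8 + p (f(p) = p - 8 = -8 + p)
f(7)*(J(4, (10 - 1)/(12 + S)) - 188) = (-8 + 7)*(√(4² + ((10 - 1)/(12 - 2))²) - 188) = -(√(16 + (9/10)²) - 188) = -(√(16 + 81/100) - 188) = -(√(1681/100) - 188) = -(41/10 - 188) = -1*(-1839/10) = 1839/10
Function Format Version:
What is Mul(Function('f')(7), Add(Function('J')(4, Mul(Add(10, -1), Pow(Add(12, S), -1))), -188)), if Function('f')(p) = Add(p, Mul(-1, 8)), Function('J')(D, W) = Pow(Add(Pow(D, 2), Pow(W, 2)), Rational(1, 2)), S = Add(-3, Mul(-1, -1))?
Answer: Rational(1839, 10) ≈ 183.90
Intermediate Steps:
S = -2 (S = Add(-3, 1) = -2)
Function('f')(p) = Add(-8, p) (Function('f')(p) = Add(p, -8) = Add(-8, p))
Mul(Function('f')(7), Add(Function('J')(4, Mul(Add(10, -1), Pow(Add(12, S), -1))), -188)) = Mul(Add(-8, 7), Add(Pow(Add(Pow(4, 2), Pow(Mul(Add(10, -1), Pow(Add(12, -2), -1)), 2)), Rational(1, 2)), -188)) = Mul(-1, Add(Pow(Add(16, Pow(Mul(9, Pow(10, -1)), 2)), Rational(1, 2)), -188)) = Mul(-1, Add(Pow(Add(16, Pow(Mul(9, Rational(1, 10)), 2)), Rational(1, 2)), -188)) = Mul(-1, Add(Pow(Add(16, Pow(Rational(9, 10), 2)), Rational(1, 2)), -188)) = Mul(-1, Add(Pow(Add(16, Rational(81, 100)), Rational(1, 2)), -188)) = Mul(-1, Add(Pow(Rational(1681, 100), Rational(1, 2)), -188)) = Mul(-1, Add(Rational(41, 10), -188)) = Mul(-1, Rational(-1839, 10)) = Rational(1839, 10)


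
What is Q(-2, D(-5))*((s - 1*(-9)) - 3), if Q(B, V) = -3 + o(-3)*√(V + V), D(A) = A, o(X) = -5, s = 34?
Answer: -120 - 200*I*√10 ≈ -120.0 - 632.46*I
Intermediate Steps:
Q(B, V) = -3 - 5*√2*√V (Q(B, V) = -3 - 5*√(V + V) = -3 - 5*√2*√V)
Q(-2, D(-5))*((s - 1*(-9)) - 3) = (-3 - 5*√2*√(-5))*((34 - 1*(-9)) - 3) = (-3 - 5*√2*I*√5)*((34 + 9) - 3) = (-3 - 5*I*√10)*(43 - 3) = (-3 - 5*I*√10)*40 = -120 - 200*I*√10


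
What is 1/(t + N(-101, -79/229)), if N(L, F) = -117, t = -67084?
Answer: -1/67201 ≈ -1.4881e-5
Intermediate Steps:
1/(t + N(-101, -79/229)) = 1/(-67084 - 117) = 1/(-67201) = -1/67201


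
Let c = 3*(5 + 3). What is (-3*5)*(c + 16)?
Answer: -600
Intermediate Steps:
c = 24 (c = 3*8 = 24)
(-3*5)*(c + 16) = (-3*5)*(24 + 16) = -15*40 = -600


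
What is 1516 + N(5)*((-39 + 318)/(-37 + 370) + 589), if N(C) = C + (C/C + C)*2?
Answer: 427100/37 ≈ 11543.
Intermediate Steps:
N(C) = 2 + 3*C (N(C) = C + (1 + C)*2 = C + (2 + 2*C) = 2 + 3*C)
1516 + N(5)*((-39 + 318)/(-37 + 370) + 589) = 1516 + (2 + 3*5)*((-39 + 318)/(-37 + 370) + 589) = 1516 + (2 + 15)*(279/333 + 589) = 1516 + 17*(279*(1/333) + 589) = 1516 + 17*(31/37 + 589) = 1516 + 17*(21824/37) = 1516 + 371008/37 = 427100/37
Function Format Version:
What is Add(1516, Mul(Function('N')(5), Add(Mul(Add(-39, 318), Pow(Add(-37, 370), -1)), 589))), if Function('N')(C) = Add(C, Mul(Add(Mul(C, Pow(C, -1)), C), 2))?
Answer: Rational(427100, 37) ≈ 11543.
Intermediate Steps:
Function('N')(C) = Add(2, Mul(3, C)) (Function('N')(C) = Add(C, Mul(Add(1, C), 2)) = Add(C, Add(2, Mul(2, C))) = Add(2, Mul(3, C)))
Add(1516, Mul(Function('N')(5), Add(Mul(Add(-39, 318), Pow(Add(-37, 370), -1)), 589))) = Add(1516, Mul(Add(2, Mul(3, 5)), Add(Mul(Add(-39, 318), Pow(Add(-37, 370), -1)), 589))) = Add(1516, Mul(Add(2, 15), Add(Mul(279, Pow(333, -1)), 589))) = Add(1516, Mul(17, Add(Mul(279, Rational(1, 333)), 589))) = Add(1516, Mul(17, Add(Rational(31, 37), 589))) = Add(1516, Mul(17, Rational(21824, 37))) = Add(1516, Rational(371008, 37)) = Rational(427100, 37)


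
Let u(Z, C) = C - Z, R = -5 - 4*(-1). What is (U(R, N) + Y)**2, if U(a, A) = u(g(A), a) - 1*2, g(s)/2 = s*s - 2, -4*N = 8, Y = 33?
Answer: 676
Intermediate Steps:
N = -2 (N = -1/4*8 = -2)
g(s) = -4 + 2*s**2 (g(s) = 2*(s*s - 2) = 2*(s**2 - 2) = 2*(-2 + s**2) = -4 + 2*s**2)
R = -1 (R = -5 + 4 = -1)
U(a, A) = 2 + a - 2*A**2 (U(a, A) = (a - (-4 + 2*A**2)) - 1*2 = (a + (4 - 2*A**2)) - 2 = (4 + a - 2*A**2) - 2 = 2 + a - 2*A**2)
(U(R, N) + Y)**2 = ((2 - 1 - 2*(-2)**2) + 33)**2 = ((2 - 1 - 2*4) + 33)**2 = ((2 - 1 - 8) + 33)**2 = (-7 + 33)**2 = 26**2 = 676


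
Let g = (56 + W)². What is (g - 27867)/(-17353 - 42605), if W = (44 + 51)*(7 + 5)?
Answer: -1402549/59958 ≈ -23.392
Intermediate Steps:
W = 1140 (W = 95*12 = 1140)
g = 1430416 (g = (56 + 1140)² = 1196² = 1430416)
(g - 27867)/(-17353 - 42605) = (1430416 - 27867)/(-17353 - 42605) = 1402549/(-59958) = 1402549*(-1/59958) = -1402549/59958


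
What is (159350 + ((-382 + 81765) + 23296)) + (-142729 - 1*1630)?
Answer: 119670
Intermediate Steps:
(159350 + ((-382 + 81765) + 23296)) + (-142729 - 1*1630) = (159350 + (81383 + 23296)) + (-142729 - 1630) = (159350 + 104679) - 144359 = 264029 - 144359 = 119670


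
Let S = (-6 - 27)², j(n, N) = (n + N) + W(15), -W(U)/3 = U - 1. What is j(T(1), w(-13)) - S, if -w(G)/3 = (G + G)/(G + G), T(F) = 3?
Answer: -1131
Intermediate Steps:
W(U) = 3 - 3*U (W(U) = -3*(U - 1) = -3*(-1 + U) = 3 - 3*U)
w(G) = -3 (w(G) = -3*(G + G)/(G + G) = -3*2*G/(2*G) = -3*2*G*1/(2*G) = -3*1 = -3)
j(n, N) = -42 + N + n (j(n, N) = (n + N) + (3 - 3*15) = (N + n) + (3 - 45) = (N + n) - 42 = -42 + N + n)
S = 1089 (S = (-33)² = 1089)
j(T(1), w(-13)) - S = (-42 - 3 + 3) - 1*1089 = -42 - 1089 = -1131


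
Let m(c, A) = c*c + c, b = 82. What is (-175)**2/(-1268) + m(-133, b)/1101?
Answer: -3819039/465356 ≈ -8.2067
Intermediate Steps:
m(c, A) = c + c**2 (m(c, A) = c**2 + c = c + c**2)
(-175)**2/(-1268) + m(-133, b)/1101 = (-175)**2/(-1268) - 133*(1 - 133)/1101 = 30625*(-1/1268) - 133*(-132)*(1/1101) = -30625/1268 + 17556*(1/1101) = -30625/1268 + 5852/367 = -3819039/465356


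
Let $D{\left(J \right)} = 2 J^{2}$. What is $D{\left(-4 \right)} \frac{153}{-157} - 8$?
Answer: $- \frac{6152}{157} \approx -39.185$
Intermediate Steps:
$D{\left(-4 \right)} \frac{153}{-157} - 8 = 2 \left(-4\right)^{2} \frac{153}{-157} - 8 = 2 \cdot 16 \cdot 153 \left(- \frac{1}{157}\right) - 8 = 32 \left(- \frac{153}{157}\right) - 8 = - \frac{4896}{157} - 8 = - \frac{6152}{157}$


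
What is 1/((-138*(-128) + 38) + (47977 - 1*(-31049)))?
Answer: 1/96728 ≈ 1.0338e-5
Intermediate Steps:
1/((-138*(-128) + 38) + (47977 - 1*(-31049))) = 1/((17664 + 38) + (47977 + 31049)) = 1/(17702 + 79026) = 1/96728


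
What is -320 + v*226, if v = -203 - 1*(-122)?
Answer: -18626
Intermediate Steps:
v = -81 (v = -203 + 122 = -81)
-320 + v*226 = -320 - 81*226 = -320 - 18306 = -18626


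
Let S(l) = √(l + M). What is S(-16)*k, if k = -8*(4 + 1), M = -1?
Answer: -40*I*√17 ≈ -164.92*I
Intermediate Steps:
S(l) = √(-1 + l) (S(l) = √(l - 1) = √(-1 + l))
k = -40 (k = -8*5 = -40)
S(-16)*k = √(-1 - 16)*(-40) = √(-17)*(-40) = (I*√17)*(-40) = -40*I*√17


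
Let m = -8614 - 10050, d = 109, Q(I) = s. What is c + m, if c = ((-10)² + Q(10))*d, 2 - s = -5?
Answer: -7001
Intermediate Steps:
s = 7 (s = 2 - 1*(-5) = 2 + 5 = 7)
Q(I) = 7
c = 11663 (c = ((-10)² + 7)*109 = (100 + 7)*109 = 107*109 = 11663)
m = -18664
c + m = 11663 - 18664 = -7001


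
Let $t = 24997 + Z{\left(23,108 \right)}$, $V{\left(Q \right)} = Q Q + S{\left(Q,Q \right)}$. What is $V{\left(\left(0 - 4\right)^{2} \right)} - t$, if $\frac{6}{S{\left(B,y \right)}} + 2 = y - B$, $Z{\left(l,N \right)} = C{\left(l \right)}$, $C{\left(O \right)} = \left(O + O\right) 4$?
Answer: $-24928$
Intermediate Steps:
$C{\left(O \right)} = 8 O$ ($C{\left(O \right)} = 2 O 4 = 8 O$)
$Z{\left(l,N \right)} = 8 l$
$S{\left(B,y \right)} = \frac{6}{-2 + y - B}$ ($S{\left(B,y \right)} = \frac{6}{-2 - \left(B - y\right)} = \frac{6}{-2 + y - B}$)
$V{\left(Q \right)} = -3 + Q^{2}$ ($V{\left(Q \right)} = Q Q + \frac{6}{-2 + Q - Q} = Q^{2} + \frac{6}{-2} = Q^{2} + 6 \left(- \frac{1}{2}\right) = Q^{2} - 3 = -3 + Q^{2}$)
$t = 25181$ ($t = 24997 + 8 \cdot 23 = 24997 + 184 = 25181$)
$V{\left(\left(0 - 4\right)^{2} \right)} - t = \left(-3 + \left(\left(0 - 4\right)^{2}\right)^{2}\right) - 25181 = \left(-3 + \left(\left(-4\right)^{2}\right)^{2}\right) - 25181 = \left(-3 + 16^{2}\right) - 25181 = \left(-3 + 256\right) - 25181 = 253 - 25181 = -24928$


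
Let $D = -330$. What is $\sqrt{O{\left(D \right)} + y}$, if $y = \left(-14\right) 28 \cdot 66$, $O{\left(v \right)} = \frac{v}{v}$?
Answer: $i \sqrt{25871} \approx 160.84 i$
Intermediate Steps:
$O{\left(v \right)} = 1$
$y = -25872$ ($y = \left(-392\right) 66 = -25872$)
$\sqrt{O{\left(D \right)} + y} = \sqrt{1 - 25872} = \sqrt{-25871} = i \sqrt{25871}$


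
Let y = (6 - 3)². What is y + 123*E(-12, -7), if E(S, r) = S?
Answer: -1467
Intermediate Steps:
y = 9 (y = 3² = 9)
y + 123*E(-12, -7) = 9 + 123*(-12) = 9 - 1476 = -1467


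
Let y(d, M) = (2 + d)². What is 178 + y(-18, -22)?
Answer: 434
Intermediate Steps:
178 + y(-18, -22) = 178 + (2 - 18)² = 178 + (-16)² = 178 + 256 = 434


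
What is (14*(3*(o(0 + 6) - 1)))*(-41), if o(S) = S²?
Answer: -60270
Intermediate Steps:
(14*(3*(o(0 + 6) - 1)))*(-41) = (14*(3*((0 + 6)² - 1)))*(-41) = (14*(3*(6² - 1)))*(-41) = (14*(3*(36 - 1)))*(-41) = (14*(3*35))*(-41) = (14*105)*(-41) = 1470*(-41) = -60270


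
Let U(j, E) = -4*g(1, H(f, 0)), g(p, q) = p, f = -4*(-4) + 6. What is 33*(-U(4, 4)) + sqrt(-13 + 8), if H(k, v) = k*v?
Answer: 132 + I*sqrt(5) ≈ 132.0 + 2.2361*I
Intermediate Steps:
f = 22 (f = 16 + 6 = 22)
U(j, E) = -4 (U(j, E) = -4*1 = -4)
33*(-U(4, 4)) + sqrt(-13 + 8) = 33*(-1*(-4)) + sqrt(-13 + 8) = 33*4 + sqrt(-5) = 132 + I*sqrt(5)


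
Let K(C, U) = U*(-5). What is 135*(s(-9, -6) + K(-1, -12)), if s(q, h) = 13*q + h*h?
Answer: -2835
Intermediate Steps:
K(C, U) = -5*U
s(q, h) = h² + 13*q (s(q, h) = 13*q + h² = h² + 13*q)
135*(s(-9, -6) + K(-1, -12)) = 135*(((-6)² + 13*(-9)) - 5*(-12)) = 135*((36 - 117) + 60) = 135*(-81 + 60) = 135*(-21) = -2835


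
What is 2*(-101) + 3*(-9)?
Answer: -229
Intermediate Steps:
2*(-101) + 3*(-9) = -202 - 27 = -229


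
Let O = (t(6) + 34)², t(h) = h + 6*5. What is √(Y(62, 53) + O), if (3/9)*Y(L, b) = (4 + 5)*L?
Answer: √6574 ≈ 81.080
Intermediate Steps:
t(h) = 30 + h (t(h) = h + 30 = 30 + h)
Y(L, b) = 27*L (Y(L, b) = 3*((4 + 5)*L) = 3*(9*L) = 27*L)
O = 4900 (O = ((30 + 6) + 34)² = (36 + 34)² = 70² = 4900)
√(Y(62, 53) + O) = √(27*62 + 4900) = √(1674 + 4900) = √6574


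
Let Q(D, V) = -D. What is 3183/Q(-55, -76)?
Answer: 3183/55 ≈ 57.873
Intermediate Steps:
3183/Q(-55, -76) = 3183/((-1*(-55))) = 3183/55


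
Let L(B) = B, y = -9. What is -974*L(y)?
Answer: 8766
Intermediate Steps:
-974*L(y) = -974*(-9) = 8766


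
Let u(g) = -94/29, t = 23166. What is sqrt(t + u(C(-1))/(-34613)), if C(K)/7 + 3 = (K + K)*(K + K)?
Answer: 2*sqrt(5835331634558263)/1003777 ≈ 152.20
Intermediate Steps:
C(K) = -21 + 28*K**2 (C(K) = -21 + 7*((K + K)*(K + K)) = -21 + 7*((2*K)*(2*K)) = -21 + 7*(4*K**2) = -21 + 28*K**2)
u(g) = -94/29 (u(g) = -94*1/29 = -94/29)
sqrt(t + u(C(-1))/(-34613)) = sqrt(23166 - 94/29/(-34613)) = sqrt(23166 - 94/29*(-1/34613)) = sqrt(23166 + 94/1003777) = sqrt(23253498076/1003777) = 2*sqrt(5835331634558263)/1003777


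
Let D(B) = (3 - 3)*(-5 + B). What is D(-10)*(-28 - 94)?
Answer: 0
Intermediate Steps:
D(B) = 0 (D(B) = 0*(-5 + B) = 0)
D(-10)*(-28 - 94) = 0*(-28 - 94) = 0*(-122) = 0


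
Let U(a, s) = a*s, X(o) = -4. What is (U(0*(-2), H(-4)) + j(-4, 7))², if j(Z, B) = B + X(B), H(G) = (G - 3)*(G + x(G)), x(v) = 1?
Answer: 9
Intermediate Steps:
H(G) = (1 + G)*(-3 + G) (H(G) = (G - 3)*(G + 1) = (-3 + G)*(1 + G) = (1 + G)*(-3 + G))
j(Z, B) = -4 + B (j(Z, B) = B - 4 = -4 + B)
(U(0*(-2), H(-4)) + j(-4, 7))² = ((0*(-2))*(-3 + (-4)² - 2*(-4)) + (-4 + 7))² = (0*(-3 + 16 + 8) + 3)² = (0*21 + 3)² = (0 + 3)² = 3² = 9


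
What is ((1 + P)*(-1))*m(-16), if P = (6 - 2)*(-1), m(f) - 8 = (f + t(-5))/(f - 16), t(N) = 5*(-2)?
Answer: 423/16 ≈ 26.438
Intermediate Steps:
t(N) = -10
m(f) = 8 + (-10 + f)/(-16 + f) (m(f) = 8 + (f - 10)/(f - 16) = 8 + (-10 + f)/(-16 + f))
P = -4 (P = 4*(-1) = -4)
((1 + P)*(-1))*m(-16) = ((1 - 4)*(-1))*(3*(-46 + 3*(-16))/(-16 - 16)) = (-3*(-1))*(3*(-46 - 48)/(-32)) = 3*(3*(-1/32)*(-94)) = 3*(141/16) = 423/16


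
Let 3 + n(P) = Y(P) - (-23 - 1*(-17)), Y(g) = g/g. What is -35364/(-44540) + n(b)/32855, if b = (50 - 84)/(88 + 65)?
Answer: 58103119/73168085 ≈ 0.79410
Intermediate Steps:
Y(g) = 1
b = -2/9 (b = -34/153 = -34*1/153 = -2/9 ≈ -0.22222)
n(P) = 4 (n(P) = -3 + (1 - (-23 - 1*(-17))) = -3 + (1 - (-23 + 17)) = -3 + (1 - 1*(-6)) = -3 + (1 + 6) = -3 + 7 = 4)
-35364/(-44540) + n(b)/32855 = -35364/(-44540) + 4/32855 = -35364*(-1/44540) + 4*(1/32855) = 8841/11135 + 4/32855 = 58103119/73168085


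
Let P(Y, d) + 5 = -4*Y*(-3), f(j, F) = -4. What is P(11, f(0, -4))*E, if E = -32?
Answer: -4064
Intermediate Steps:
P(Y, d) = -5 + 12*Y (P(Y, d) = -5 - 4*Y*(-3) = -5 + 12*Y)
P(11, f(0, -4))*E = (-5 + 12*11)*(-32) = (-5 + 132)*(-32) = 127*(-32) = -4064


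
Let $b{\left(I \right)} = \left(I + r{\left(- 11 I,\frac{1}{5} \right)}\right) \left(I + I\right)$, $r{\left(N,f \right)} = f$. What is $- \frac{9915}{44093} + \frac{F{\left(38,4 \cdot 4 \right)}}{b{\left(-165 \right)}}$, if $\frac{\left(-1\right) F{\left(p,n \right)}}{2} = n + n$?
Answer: $- \frac{33877457}{149872107} \approx -0.22604$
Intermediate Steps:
$F{\left(p,n \right)} = - 4 n$ ($F{\left(p,n \right)} = - 2 \left(n + n\right) = - 2 \cdot 2 n = - 4 n$)
$b{\left(I \right)} = 2 I \left(\frac{1}{5} + I\right)$ ($b{\left(I \right)} = \left(I + \frac{1}{5}\right) \left(I + I\right) = \left(I + \frac{1}{5}\right) 2 I = \left(\frac{1}{5} + I\right) 2 I = 2 I \left(\frac{1}{5} + I\right)$)
$- \frac{9915}{44093} + \frac{F{\left(38,4 \cdot 4 \right)}}{b{\left(-165 \right)}} = - \frac{9915}{44093} + \frac{\left(-4\right) 4 \cdot 4}{\frac{2}{5} \left(-165\right) \left(1 + 5 \left(-165\right)\right)} = \left(-9915\right) \frac{1}{44093} + \frac{\left(-4\right) 16}{\frac{2}{5} \left(-165\right) \left(1 - 825\right)} = - \frac{9915}{44093} - \frac{64}{\frac{2}{5} \left(-165\right) \left(-824\right)} = - \frac{9915}{44093} - \frac{64}{54384} = - \frac{9915}{44093} - \frac{4}{3399} = - \frac{33877457}{149872107}$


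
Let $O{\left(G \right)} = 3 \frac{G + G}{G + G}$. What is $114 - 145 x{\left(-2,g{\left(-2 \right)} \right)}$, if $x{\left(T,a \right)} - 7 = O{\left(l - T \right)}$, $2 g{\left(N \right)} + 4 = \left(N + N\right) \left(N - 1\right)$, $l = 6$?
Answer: $-1336$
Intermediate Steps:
$O{\left(G \right)} = 3$ ($O{\left(G \right)} = 3 \frac{2 G}{2 G} = 3 \cdot 2 G \frac{1}{2 G} = 3 \cdot 1 = 3$)
$g{\left(N \right)} = -2 + N \left(-1 + N\right)$ ($g{\left(N \right)} = -2 + \frac{\left(N + N\right) \left(N - 1\right)}{2} = -2 + \frac{2 N \left(-1 + N\right)}{2} = -2 + N \left(-1 + N\right)$)
$x{\left(T,a \right)} = 10$ ($x{\left(T,a \right)} = 7 + 3 = 10$)
$114 - 145 x{\left(-2,g{\left(-2 \right)} \right)} = 114 - 1450 = -1336$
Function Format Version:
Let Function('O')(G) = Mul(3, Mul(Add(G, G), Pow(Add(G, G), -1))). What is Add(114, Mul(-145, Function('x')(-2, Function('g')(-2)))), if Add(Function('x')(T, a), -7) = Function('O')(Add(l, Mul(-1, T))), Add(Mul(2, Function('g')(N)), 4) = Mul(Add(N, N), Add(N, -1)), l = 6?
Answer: -1336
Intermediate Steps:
Function('O')(G) = 3 (Function('O')(G) = Mul(3, Mul(Mul(2, G), Pow(Mul(2, G), -1))) = Mul(3, Mul(Mul(2, G), Mul(Rational(1, 2), Pow(G, -1)))) = Mul(3, 1) = 3)
Function('g')(N) = Add(-2, Mul(N, Add(-1, N))) (Function('g')(N) = Add(-2, Mul(Rational(1, 2), Mul(Add(N, N), Add(N, -1)))) = Add(-2, Mul(Rational(1, 2), Mul(Mul(2, N), Add(-1, N)))) = Add(-2, Mul(Rational(1, 2), Mul(2, N, Add(-1, N)))) = Add(-2, Mul(N, Add(-1, N))))
Function('x')(T, a) = 10 (Function('x')(T, a) = Add(7, 3) = 10)
Add(114, Mul(-145, Function('x')(-2, Function('g')(-2)))) = Add(114, Mul(-145, 10)) = Add(114, -1450) = -1336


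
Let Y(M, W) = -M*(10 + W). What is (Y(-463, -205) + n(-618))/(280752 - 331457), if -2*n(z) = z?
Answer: 89976/50705 ≈ 1.7745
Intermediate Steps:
n(z) = -z/2
Y(M, W) = -M*(10 + W)
(Y(-463, -205) + n(-618))/(280752 - 331457) = (-1*(-463)*(10 - 205) - ½*(-618))/(280752 - 331457) = (-1*(-463)*(-195) + 309)/(-50705) = (-90285 + 309)*(-1/50705) = -89976*(-1/50705) = 89976/50705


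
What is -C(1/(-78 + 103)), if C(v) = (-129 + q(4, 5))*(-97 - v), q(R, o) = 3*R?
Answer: -283842/25 ≈ -11354.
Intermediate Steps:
C(v) = 11349 + 117*v (C(v) = (-129 + 3*4)*(-97 - v) = (-129 + 12)*(-97 - v) = -117*(-97 - v) = 11349 + 117*v)
-C(1/(-78 + 103)) = -(11349 + 117/(-78 + 103)) = -(11349 + 117/25) = -1*283842/25 = -283842/25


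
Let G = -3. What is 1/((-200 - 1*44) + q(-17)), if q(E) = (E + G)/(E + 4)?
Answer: -13/3152 ≈ -0.0041244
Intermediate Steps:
q(E) = (-3 + E)/(4 + E) (q(E) = (E - 3)/(E + 4) = (-3 + E)/(4 + E))
1/((-200 - 1*44) + q(-17)) = 1/((-200 - 1*44) + (-3 - 17)/(4 - 17)) = 1/((-200 - 44) - 20/(-13)) = 1/(-244 - 1/13*(-20)) = 1/(-244 + 20/13) = 1/(-3152/13) = -13/3152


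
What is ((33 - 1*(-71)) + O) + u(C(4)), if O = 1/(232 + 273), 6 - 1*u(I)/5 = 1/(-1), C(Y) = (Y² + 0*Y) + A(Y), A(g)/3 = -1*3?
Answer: 70196/505 ≈ 139.00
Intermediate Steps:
A(g) = -9 (A(g) = 3*(-1*3) = 3*(-3) = -9)
C(Y) = -9 + Y² (C(Y) = (Y² + 0*Y) - 9 = (Y² + 0) - 9 = Y² - 9 = -9 + Y²)
u(I) = 35 (u(I) = 30 - 5/(-1) = 30 - 5*(-1) = 30 + 5 = 35)
O = 1/505 ≈ 0.0019802
((33 - 1*(-71)) + O) + u(C(4)) = ((33 - 1*(-71)) + 1/505) + 35 = ((33 + 71) + 1/505) + 35 = (104 + 1/505) + 35 = 52521/505 + 35 = 70196/505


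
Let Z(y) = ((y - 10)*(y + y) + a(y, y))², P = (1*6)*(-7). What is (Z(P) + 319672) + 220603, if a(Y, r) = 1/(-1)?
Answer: 19610964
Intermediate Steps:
P = -42 (P = 6*(-7) = -42)
a(Y, r) = -1
Z(y) = (-1 + 2*y*(-10 + y))² (Z(y) = ((y - 10)*(y + y) - 1)² = ((-10 + y)*(2*y) - 1)² = (2*y*(-10 + y) - 1)² = (-1 + 2*y*(-10 + y))²)
(Z(P) + 319672) + 220603 = ((1 - 2*(-42)² + 20*(-42))² + 319672) + 220603 = ((1 - 2*1764 - 840)² + 319672) + 220603 = ((1 - 3528 - 840)² + 319672) + 220603 = ((-4367)² + 319672) + 220603 = (19070689 + 319672) + 220603 = 19390361 + 220603 = 19610964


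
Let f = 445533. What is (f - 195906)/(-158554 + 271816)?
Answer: 83209/37754 ≈ 2.2040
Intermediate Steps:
(f - 195906)/(-158554 + 271816) = (445533 - 195906)/(-158554 + 271816) = 249627/113262 = 249627*(1/113262) = 83209/37754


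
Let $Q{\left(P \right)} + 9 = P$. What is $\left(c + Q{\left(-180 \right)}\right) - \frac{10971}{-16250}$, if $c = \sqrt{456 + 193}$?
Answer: $- \frac{3060279}{16250} + \sqrt{649} \approx -162.85$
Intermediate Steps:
$Q{\left(P \right)} = -9 + P$
$c = \sqrt{649} \approx 25.475$
$\left(c + Q{\left(-180 \right)}\right) - \frac{10971}{-16250} = \left(\sqrt{649} - 189\right) - \frac{10971}{-16250} = \left(\sqrt{649} - 189\right) - - \frac{10971}{16250} = \left(-189 + \sqrt{649}\right) + \frac{10971}{16250} = - \frac{3060279}{16250} + \sqrt{649}$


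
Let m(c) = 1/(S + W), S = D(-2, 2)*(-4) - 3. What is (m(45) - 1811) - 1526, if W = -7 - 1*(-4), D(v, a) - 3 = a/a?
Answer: -73415/22 ≈ -3337.0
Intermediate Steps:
D(v, a) = 4 (D(v, a) = 3 + a/a = 3 + 1 = 4)
S = -19 (S = 4*(-4) - 3 = -16 - 3 = -19)
W = -3 (W = -7 + 4 = -3)
m(c) = -1/22 (m(c) = 1/(-19 - 3) = 1/(-22) = -1/22)
(m(45) - 1811) - 1526 = (-1/22 - 1811) - 1526 = -39843/22 - 1526 = -73415/22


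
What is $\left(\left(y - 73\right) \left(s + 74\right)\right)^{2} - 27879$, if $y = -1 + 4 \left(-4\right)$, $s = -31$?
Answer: $14949021$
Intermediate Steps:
$y = -17$ ($y = -1 - 16 = -17$)
$\left(\left(y - 73\right) \left(s + 74\right)\right)^{2} - 27879 = \left(\left(-17 - 73\right) \left(-31 + 74\right)\right)^{2} - 27879 = \left(\left(-90\right) 43\right)^{2} - 27879 = \left(-3870\right)^{2} - 27879 = 14976900 - 27879 = 14949021$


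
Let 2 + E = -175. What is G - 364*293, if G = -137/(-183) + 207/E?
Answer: -1151526188/10797 ≈ -1.0665e+5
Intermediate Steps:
E = -177 (E = -2 - 175 = -177)
G = -4544/10797 (G = -137/(-183) + 207/(-177) = -137*(-1/183) + 207*(-1/177) = 137/183 - 69/59 = -4544/10797 ≈ -0.42086)
G - 364*293 = -4544/10797 - 364*293 = -4544/10797 - 106652 = -1151526188/10797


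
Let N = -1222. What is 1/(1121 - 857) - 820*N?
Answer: 264538561/264 ≈ 1.0020e+6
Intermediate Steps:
1/(1121 - 857) - 820*N = 1/(1121 - 857) - 820*(-1222) = 1/264 + 1002040 = 264538561/264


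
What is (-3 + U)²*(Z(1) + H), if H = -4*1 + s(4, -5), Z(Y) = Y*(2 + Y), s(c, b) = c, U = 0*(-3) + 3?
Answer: 0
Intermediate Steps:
U = 3 (U = 0 + 3 = 3)
H = 0 (H = -4*1 + 4 = -4 + 4 = 0)
(-3 + U)²*(Z(1) + H) = (-3 + 3)²*(1*(2 + 1) + 0) = 0²*(1*3 + 0) = 0*(3 + 0) = 0*3 = 0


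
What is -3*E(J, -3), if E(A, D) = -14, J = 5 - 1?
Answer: 42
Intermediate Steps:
J = 4
-3*E(J, -3) = -3*(-14) = 42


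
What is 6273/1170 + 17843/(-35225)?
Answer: 4446447/915850 ≈ 4.8550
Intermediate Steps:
6273/1170 + 17843/(-35225) = 6273*(1/1170) + 17843*(-1/35225) = 697/130 - 17843/35225 = 4446447/915850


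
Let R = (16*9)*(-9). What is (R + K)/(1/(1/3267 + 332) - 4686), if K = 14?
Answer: 1390514890/5082643203 ≈ 0.27358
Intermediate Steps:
R = -1296 (R = 144*(-9) = -1296)
(R + K)/(1/(1/3267 + 332) - 4686) = (-1296 + 14)/(1/(1/3267 + 332) - 4686) = -1282/(1/(1/3267 + 332) - 4686) = -1282/(1/(1084645/3267) - 4686) = -1282/(3267/1084645 - 4686) = -1282/(-5082643203/1084645) = -1282*(-1084645/5082643203) = 1390514890/5082643203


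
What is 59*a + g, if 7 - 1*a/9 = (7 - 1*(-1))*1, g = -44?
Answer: -575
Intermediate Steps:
a = -9 (a = 63 - 9*(7 - 1*(-1)) = 63 - 9*(7 + 1) = 63 - 72 = -9)
59*a + g = 59*(-9) - 44 = -531 - 44 = -575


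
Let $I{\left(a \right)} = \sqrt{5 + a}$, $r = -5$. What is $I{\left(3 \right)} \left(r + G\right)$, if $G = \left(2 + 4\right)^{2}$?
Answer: $62 \sqrt{2} \approx 87.681$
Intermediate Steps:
$G = 36$ ($G = 6^{2} = 36$)
$I{\left(3 \right)} \left(r + G\right) = \sqrt{5 + 3} \left(-5 + 36\right) = \sqrt{8} \cdot 31 = 2 \sqrt{2} \cdot 31 = 62 \sqrt{2}$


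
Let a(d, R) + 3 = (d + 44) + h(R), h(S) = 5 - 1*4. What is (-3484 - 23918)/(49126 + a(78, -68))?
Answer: -13701/24623 ≈ -0.55643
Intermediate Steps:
h(S) = 1 (h(S) = 5 - 4 = 1)
a(d, R) = 42 + d (a(d, R) = -3 + ((d + 44) + 1) = -3 + ((44 + d) + 1) = -3 + (45 + d) = 42 + d)
(-3484 - 23918)/(49126 + a(78, -68)) = (-3484 - 23918)/(49126 + (42 + 78)) = -27402/(49126 + 120) = -27402/49246 = -27402*1/49246 = -13701/24623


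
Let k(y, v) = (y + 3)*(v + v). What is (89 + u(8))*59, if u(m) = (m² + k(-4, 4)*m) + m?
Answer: 5723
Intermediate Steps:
k(y, v) = 2*v*(3 + y) (k(y, v) = (3 + y)*(2*v) = 2*v*(3 + y))
u(m) = m² - 7*m (u(m) = (m² + (2*4*(3 - 4))*m) + m = (m² + (2*4*(-1))*m) + m = (m² - 8*m) + m = m² - 7*m)
(89 + u(8))*59 = (89 + 8*(-7 + 8))*59 = (89 + 8*1)*59 = (89 + 8)*59 = 97*59 = 5723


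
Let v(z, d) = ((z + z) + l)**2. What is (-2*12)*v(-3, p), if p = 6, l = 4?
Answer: -96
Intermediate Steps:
v(z, d) = (4 + 2*z)**2 (v(z, d) = ((z + z) + 4)**2 = (2*z + 4)**2 = (4 + 2*z)**2)
(-2*12)*v(-3, p) = (-2*12)*(4*(2 - 3)**2) = -96*(-1)**2 = -96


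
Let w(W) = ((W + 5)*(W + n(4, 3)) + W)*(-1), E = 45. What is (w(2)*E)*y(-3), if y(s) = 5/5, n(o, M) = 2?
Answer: -1350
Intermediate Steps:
y(s) = 1 (y(s) = 5*(1/5) = 1)
w(W) = -W - (2 + W)*(5 + W) (w(W) = ((W + 5)*(W + 2) + W)*(-1) = ((5 + W)*(2 + W) + W)*(-1) = ((2 + W)*(5 + W) + W)*(-1) = (W + (2 + W)*(5 + W))*(-1) = -W - (2 + W)*(5 + W))
(w(2)*E)*y(-3) = ((-10 - 1*2**2 - 8*2)*45)*1 = ((-10 - 1*4 - 16)*45)*1 = ((-10 - 4 - 16)*45)*1 = -30*45*1 = -1350*1 = -1350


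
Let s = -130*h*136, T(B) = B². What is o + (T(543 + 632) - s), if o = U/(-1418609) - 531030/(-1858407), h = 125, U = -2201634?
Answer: 3155386487188019561/878784298621 ≈ 3.5906e+6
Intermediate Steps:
o = 1614951991436/878784298621 (o = -2201634/(-1418609) - 531030/(-1858407) = -2201634*(-1/1418609) - 531030*(-1/1858407) = 2201634/1418609 + 177010/619469 = 1614951991436/878784298621 ≈ 1.8377)
s = -2210000 (s = -130*125*136 = -16250*136 = -2210000)
o + (T(543 + 632) - s) = 1614951991436/878784298621 + ((543 + 632)² - 1*(-2210000)) = 1614951991436/878784298621 + (1175² + 2210000) = 1614951991436/878784298621 + (1380625 + 2210000) = 1614951991436/878784298621 + 3590625 = 3155386487188019561/878784298621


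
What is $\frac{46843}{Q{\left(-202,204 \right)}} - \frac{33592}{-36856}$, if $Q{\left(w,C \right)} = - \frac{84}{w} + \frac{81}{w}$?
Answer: $\frac{2564280247}{813} \approx 3.1541 \cdot 10^{6}$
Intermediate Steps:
$Q{\left(w,C \right)} = - \frac{3}{w}$
$\frac{46843}{Q{\left(-202,204 \right)}} - \frac{33592}{-36856} = \frac{46843}{\left(-3\right) \frac{1}{-202}} - \frac{33592}{-36856} = \frac{46843}{\left(-3\right) \left(- \frac{1}{202}\right)} - - \frac{247}{271} = \frac{46843}{\frac{3}{202}} + \frac{247}{271} = 46843 \cdot \frac{202}{3} + \frac{247}{271} = \frac{9462286}{3} + \frac{247}{271} = \frac{2564280247}{813}$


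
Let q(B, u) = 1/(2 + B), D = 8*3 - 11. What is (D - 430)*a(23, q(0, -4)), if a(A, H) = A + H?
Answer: -19599/2 ≈ -9799.5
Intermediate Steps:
D = 13 (D = 24 - 11 = 13)
(D - 430)*a(23, q(0, -4)) = (13 - 430)*(23 + 1/(2 + 0)) = -417*(23 + 1/2) = -417*47/2 = -19599/2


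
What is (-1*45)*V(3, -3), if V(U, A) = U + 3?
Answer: -270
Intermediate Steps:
V(U, A) = 3 + U
(-1*45)*V(3, -3) = (-1*45)*(3 + 3) = -45*6 = -270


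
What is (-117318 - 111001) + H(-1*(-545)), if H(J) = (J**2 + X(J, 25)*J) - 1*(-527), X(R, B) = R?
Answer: 366258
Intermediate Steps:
H(J) = 527 + 2*J**2 (H(J) = (J**2 + J*J) - 1*(-527) = (J**2 + J**2) + 527 = 2*J**2 + 527 = 527 + 2*J**2)
(-117318 - 111001) + H(-1*(-545)) = (-117318 - 111001) + (527 + 2*(-1*(-545))**2) = -228319 + (527 + 2*545**2) = -228319 + (527 + 2*297025) = -228319 + (527 + 594050) = -228319 + 594577 = 366258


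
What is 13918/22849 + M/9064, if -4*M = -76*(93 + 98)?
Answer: 209071773/207103336 ≈ 1.0095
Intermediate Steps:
M = 3629 (M = -(-19)*(93 + 98) = -(-19)*191 = -¼*(-14516) = 3629)
13918/22849 + M/9064 = 13918/22849 + 3629/9064 = 209071773/207103336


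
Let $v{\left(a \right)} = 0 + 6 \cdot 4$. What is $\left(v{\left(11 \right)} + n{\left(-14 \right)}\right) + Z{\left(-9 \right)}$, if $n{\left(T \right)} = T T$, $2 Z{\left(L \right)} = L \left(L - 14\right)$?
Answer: $\frac{647}{2} \approx 323.5$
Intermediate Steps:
$Z{\left(L \right)} = \frac{L \left(-14 + L\right)}{2}$ ($Z{\left(L \right)} = \frac{L \left(L - 14\right)}{2} = \frac{L \left(-14 + L\right)}{2}$)
$n{\left(T \right)} = T^{2}$
$v{\left(a \right)} = 24$ ($v{\left(a \right)} = 0 + 24 = 24$)
$\left(v{\left(11 \right)} + n{\left(-14 \right)}\right) + Z{\left(-9 \right)} = \left(24 + \left(-14\right)^{2}\right) + \frac{1}{2} \left(-9\right) \left(-14 - 9\right) = \left(24 + 196\right) + \frac{1}{2} \left(-9\right) \left(-23\right) = 220 + \frac{207}{2} = \frac{647}{2}$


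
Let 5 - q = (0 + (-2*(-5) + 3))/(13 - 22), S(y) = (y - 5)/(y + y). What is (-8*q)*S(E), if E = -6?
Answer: -1276/27 ≈ -47.259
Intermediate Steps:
S(y) = (-5 + y)/(2*y) (S(y) = (-5 + y)/((2*y)) = (-5 + y)*(1/(2*y)) = (-5 + y)/(2*y))
q = 58/9 (q = 5 - (0 + (-2*(-5) + 3))/(13 - 22) = 5 - (0 + (10 + 3))/(-9) = 5 - (0 + 13)*(-1)/9 = 5 - 13*(-1)/9 = 5 - 1*(-13/9) = 5 + 13/9 = 58/9 ≈ 6.4444)
(-8*q)*S(E) = (-8*58/9)*((½)*(-5 - 6)/(-6)) = -232*(-1)*(-11)/(9*6) = -464/9*11/12 = -1276/27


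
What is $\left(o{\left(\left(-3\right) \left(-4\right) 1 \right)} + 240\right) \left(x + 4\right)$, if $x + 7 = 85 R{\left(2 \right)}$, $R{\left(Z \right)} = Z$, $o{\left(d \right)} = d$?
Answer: $42084$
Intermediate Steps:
$x = 163$ ($x = -7 + 85 \cdot 2 = -7 + 170 = 163$)
$\left(o{\left(\left(-3\right) \left(-4\right) 1 \right)} + 240\right) \left(x + 4\right) = \left(\left(-3\right) \left(-4\right) 1 + 240\right) \left(163 + 4\right) = \left(12 \cdot 1 + 240\right) 167 = \left(12 + 240\right) 167 = 252 \cdot 167 = 42084$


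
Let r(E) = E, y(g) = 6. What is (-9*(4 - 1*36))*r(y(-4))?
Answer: 1728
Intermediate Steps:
(-9*(4 - 1*36))*r(y(-4)) = -9*(4 - 1*36)*6 = -9*(4 - 36)*6 = -9*(-32)*6 = 288*6 = 1728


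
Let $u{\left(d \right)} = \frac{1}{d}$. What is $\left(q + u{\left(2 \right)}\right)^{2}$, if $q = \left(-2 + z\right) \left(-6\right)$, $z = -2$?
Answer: $\frac{2401}{4} \approx 600.25$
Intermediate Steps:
$q = 24$ ($q = \left(-2 - 2\right) \left(-6\right) = \left(-4\right) \left(-6\right) = 24$)
$\left(q + u{\left(2 \right)}\right)^{2} = \left(24 + \frac{1}{2}\right)^{2} = \left(\frac{49}{2}\right)^{2} = \frac{2401}{4}$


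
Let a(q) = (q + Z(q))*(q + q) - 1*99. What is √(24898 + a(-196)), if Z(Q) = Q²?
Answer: I*√14957441 ≈ 3867.5*I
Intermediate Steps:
a(q) = -99 + 2*q*(q + q²) (a(q) = (q + q²)*(q + q) - 1*99 = (q + q²)*(2*q) - 99 = 2*q*(q + q²) - 99 = -99 + 2*q*(q + q²))
√(24898 + a(-196)) = √(24898 + (-99 + 2*(-196)² + 2*(-196)³)) = √(24898 + (-99 + 2*38416 + 2*(-7529536))) = √(24898 + (-99 + 76832 - 15059072)) = √(24898 - 14982339) = √(-14957441) = I*√14957441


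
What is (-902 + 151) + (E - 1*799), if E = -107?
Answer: -1657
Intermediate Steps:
(-902 + 151) + (E - 1*799) = (-902 + 151) + (-107 - 1*799) = -751 + (-107 - 799) = -751 - 906 = -1657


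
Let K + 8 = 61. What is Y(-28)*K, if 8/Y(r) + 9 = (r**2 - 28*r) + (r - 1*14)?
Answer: 424/1517 ≈ 0.27950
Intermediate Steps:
Y(r) = 8/(-23 + r**2 - 27*r) (Y(r) = 8/(-9 + ((r**2 - 28*r) + (r - 1*14))) = 8/(-9 + ((r**2 - 28*r) + (r - 14))) = 8/(-9 + ((r**2 - 28*r) + (-14 + r))) = 8/(-9 + (-14 + r**2 - 27*r)) = 8/(-23 + r**2 - 27*r))
K = 53 (K = -8 + 61 = 53)
Y(-28)*K = (8/(-23 + (-28)**2 - 27*(-28)))*53 = (8/(-23 + 784 + 756))*53 = (8/1517)*53 = 424/1517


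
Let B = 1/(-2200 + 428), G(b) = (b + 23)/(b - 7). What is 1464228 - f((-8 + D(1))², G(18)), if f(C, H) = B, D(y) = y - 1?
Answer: 2594612017/1772 ≈ 1.4642e+6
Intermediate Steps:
D(y) = -1 + y
G(b) = (23 + b)/(-7 + b)
B = -1/1772 (B = 1/(-1772) = -1/1772 ≈ -0.00056433)
f(C, H) = -1/1772
1464228 - f((-8 + D(1))², G(18)) = 1464228 - 1*(-1/1772) = 1464228 + 1/1772 = 2594612017/1772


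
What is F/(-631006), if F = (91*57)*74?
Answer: -191919/315503 ≈ -0.60830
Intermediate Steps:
F = 383838 (F = 5187*74 = 383838)
F/(-631006) = 383838/(-631006) = 383838*(-1/631006) = -191919/315503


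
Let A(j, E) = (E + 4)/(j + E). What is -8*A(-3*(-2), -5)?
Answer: 8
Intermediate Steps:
A(j, E) = (4 + E)/(E + j)
-8*A(-3*(-2), -5) = -8*(4 - 5)/(-5 - 3*(-2)) = -8*(-1)/(-5 + 6) = -8*(-1)/1 = -8*(-1) = 8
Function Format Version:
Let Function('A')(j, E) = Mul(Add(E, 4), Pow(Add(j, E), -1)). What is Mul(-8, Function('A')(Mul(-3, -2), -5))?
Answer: 8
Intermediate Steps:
Function('A')(j, E) = Mul(Pow(Add(E, j), -1), Add(4, E)) (Function('A')(j, E) = Mul(Add(4, E), Pow(Add(E, j), -1)) = Mul(Pow(Add(E, j), -1), Add(4, E)))
Mul(-8, Function('A')(Mul(-3, -2), -5)) = Mul(-8, Mul(Pow(Add(-5, Mul(-3, -2)), -1), Add(4, -5))) = Mul(-8, Mul(Pow(Add(-5, 6), -1), -1)) = Mul(-8, Mul(Pow(1, -1), -1)) = Mul(-8, Mul(1, -1)) = Mul(-8, -1) = 8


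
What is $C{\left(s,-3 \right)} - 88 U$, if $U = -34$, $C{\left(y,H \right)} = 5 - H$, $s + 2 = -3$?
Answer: $3000$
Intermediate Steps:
$s = -5$ ($s = -2 - 3 = -5$)
$C{\left(s,-3 \right)} - 88 U = \left(5 - -3\right) - -2992 = \left(5 + 3\right) + 2992 = 8 + 2992 = 3000$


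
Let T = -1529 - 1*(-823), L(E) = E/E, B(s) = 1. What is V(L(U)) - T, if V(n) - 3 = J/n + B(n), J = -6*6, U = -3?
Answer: 674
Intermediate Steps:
J = -36
L(E) = 1
T = -706 (T = -1529 + 823 = -706)
V(n) = 4 - 36/n (V(n) = 3 + (-36/n + 1) = 3 + (1 - 36/n) = 4 - 36/n)
V(L(U)) - T = (4 - 36/1) - 1*(-706) = (4 - 36*1) + 706 = (4 - 36) + 706 = -32 + 706 = 674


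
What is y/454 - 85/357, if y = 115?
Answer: 145/9534 ≈ 0.015209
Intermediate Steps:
y/454 - 85/357 = 115/454 - 85/357 = 115*(1/454) - 85*1/357 = 115/454 - 5/21 = 145/9534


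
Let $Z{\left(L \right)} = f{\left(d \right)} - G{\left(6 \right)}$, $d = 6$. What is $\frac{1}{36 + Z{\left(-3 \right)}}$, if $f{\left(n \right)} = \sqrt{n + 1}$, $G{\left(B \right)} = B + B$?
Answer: $\frac{24}{569} - \frac{\sqrt{7}}{569} \approx 0.037529$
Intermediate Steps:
$G{\left(B \right)} = 2 B$
$f{\left(n \right)} = \sqrt{1 + n}$
$Z{\left(L \right)} = -12 + \sqrt{7}$ ($Z{\left(L \right)} = \sqrt{1 + 6} - 2 \cdot 6 = \sqrt{7} - 12 = -12 + \sqrt{7}$)
$\frac{1}{36 + Z{\left(-3 \right)}} = \frac{1}{36 - \left(12 - \sqrt{7}\right)} = \frac{1}{24 + \sqrt{7}}$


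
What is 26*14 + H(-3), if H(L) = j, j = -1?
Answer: 363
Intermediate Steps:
H(L) = -1
26*14 + H(-3) = 26*14 - 1 = 364 - 1 = 363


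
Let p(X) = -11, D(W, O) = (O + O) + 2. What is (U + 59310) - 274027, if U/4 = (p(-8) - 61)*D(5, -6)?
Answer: -211837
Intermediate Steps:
D(W, O) = 2 + 2*O (D(W, O) = 2*O + 2 = 2 + 2*O)
U = 2880 (U = 4*((-11 - 61)*(2 + 2*(-6))) = 4*(-72*(2 - 12)) = 4*(-72*(-10)) = 4*720 = 2880)
(U + 59310) - 274027 = (2880 + 59310) - 274027 = 62190 - 274027 = -211837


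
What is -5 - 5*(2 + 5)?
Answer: -40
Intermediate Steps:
-5 - 5*(2 + 5) = -5 - 5*7 = -5 - 35 = -40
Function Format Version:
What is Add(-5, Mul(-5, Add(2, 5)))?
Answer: -40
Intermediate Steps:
Add(-5, Mul(-5, Add(2, 5))) = Add(-5, Mul(-5, 7)) = Add(-5, -35) = -40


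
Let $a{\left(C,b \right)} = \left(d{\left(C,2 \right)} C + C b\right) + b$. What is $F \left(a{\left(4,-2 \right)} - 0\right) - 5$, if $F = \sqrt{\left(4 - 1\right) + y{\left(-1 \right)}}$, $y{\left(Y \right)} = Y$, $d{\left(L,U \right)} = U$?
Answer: $-5 - 2 \sqrt{2} \approx -7.8284$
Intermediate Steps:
$a{\left(C,b \right)} = b + 2 C + C b$ ($a{\left(C,b \right)} = \left(2 C + C b\right) + b = b + 2 C + C b$)
$F = \sqrt{2}$ ($F = \sqrt{\left(4 - 1\right) - 1} = \sqrt{3 - 1} = \sqrt{2} \approx 1.4142$)
$F \left(a{\left(4,-2 \right)} - 0\right) - 5 = \sqrt{2} \left(\left(-2 + 2 \cdot 4 + 4 \left(-2\right)\right) - 0\right) - 5 = \sqrt{2} \left(\left(-2 + 8 - 8\right) + 0\right) - 5 = \sqrt{2} \left(-2 + 0\right) - 5 = \sqrt{2} \left(-2\right) - 5 = - 2 \sqrt{2} - 5 = -5 - 2 \sqrt{2}$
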